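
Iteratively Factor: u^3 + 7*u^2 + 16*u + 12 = (u + 3)*(u^2 + 4*u + 4) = (u + 2)*(u + 3)*(u + 2)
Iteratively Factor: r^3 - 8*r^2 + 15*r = (r)*(r^2 - 8*r + 15) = r*(r - 5)*(r - 3)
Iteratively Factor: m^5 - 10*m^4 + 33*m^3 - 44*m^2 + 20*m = (m)*(m^4 - 10*m^3 + 33*m^2 - 44*m + 20) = m*(m - 2)*(m^3 - 8*m^2 + 17*m - 10) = m*(m - 5)*(m - 2)*(m^2 - 3*m + 2) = m*(m - 5)*(m - 2)*(m - 1)*(m - 2)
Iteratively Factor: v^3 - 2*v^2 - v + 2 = (v - 1)*(v^2 - v - 2) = (v - 2)*(v - 1)*(v + 1)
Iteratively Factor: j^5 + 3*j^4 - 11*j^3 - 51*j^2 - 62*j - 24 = (j + 1)*(j^4 + 2*j^3 - 13*j^2 - 38*j - 24) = (j + 1)*(j + 3)*(j^3 - j^2 - 10*j - 8) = (j + 1)*(j + 2)*(j + 3)*(j^2 - 3*j - 4) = (j - 4)*(j + 1)*(j + 2)*(j + 3)*(j + 1)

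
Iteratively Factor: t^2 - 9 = (t + 3)*(t - 3)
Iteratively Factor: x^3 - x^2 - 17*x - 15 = (x - 5)*(x^2 + 4*x + 3) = (x - 5)*(x + 3)*(x + 1)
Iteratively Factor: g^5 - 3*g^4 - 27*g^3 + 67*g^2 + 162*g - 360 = (g - 5)*(g^4 + 2*g^3 - 17*g^2 - 18*g + 72) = (g - 5)*(g + 4)*(g^3 - 2*g^2 - 9*g + 18) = (g - 5)*(g - 3)*(g + 4)*(g^2 + g - 6) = (g - 5)*(g - 3)*(g - 2)*(g + 4)*(g + 3)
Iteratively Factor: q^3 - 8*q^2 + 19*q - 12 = (q - 4)*(q^2 - 4*q + 3) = (q - 4)*(q - 1)*(q - 3)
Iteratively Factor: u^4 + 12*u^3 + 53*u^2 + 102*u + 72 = (u + 3)*(u^3 + 9*u^2 + 26*u + 24) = (u + 3)^2*(u^2 + 6*u + 8) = (u + 3)^2*(u + 4)*(u + 2)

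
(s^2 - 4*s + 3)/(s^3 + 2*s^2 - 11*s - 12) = (s - 1)/(s^2 + 5*s + 4)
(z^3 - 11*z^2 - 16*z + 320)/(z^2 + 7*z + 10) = (z^2 - 16*z + 64)/(z + 2)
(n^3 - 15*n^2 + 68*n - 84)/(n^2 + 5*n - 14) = (n^2 - 13*n + 42)/(n + 7)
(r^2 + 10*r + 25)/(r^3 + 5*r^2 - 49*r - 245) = (r + 5)/(r^2 - 49)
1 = 1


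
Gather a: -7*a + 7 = 7 - 7*a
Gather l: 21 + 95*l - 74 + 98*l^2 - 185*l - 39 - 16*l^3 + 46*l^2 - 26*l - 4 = -16*l^3 + 144*l^2 - 116*l - 96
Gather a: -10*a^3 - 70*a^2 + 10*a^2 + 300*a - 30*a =-10*a^3 - 60*a^2 + 270*a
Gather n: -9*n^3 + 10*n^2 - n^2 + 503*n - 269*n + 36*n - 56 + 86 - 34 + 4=-9*n^3 + 9*n^2 + 270*n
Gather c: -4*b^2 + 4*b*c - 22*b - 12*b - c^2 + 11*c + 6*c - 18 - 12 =-4*b^2 - 34*b - c^2 + c*(4*b + 17) - 30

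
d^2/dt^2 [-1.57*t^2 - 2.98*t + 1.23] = -3.14000000000000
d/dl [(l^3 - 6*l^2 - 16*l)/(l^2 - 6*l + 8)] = (l^4 - 12*l^3 + 76*l^2 - 96*l - 128)/(l^4 - 12*l^3 + 52*l^2 - 96*l + 64)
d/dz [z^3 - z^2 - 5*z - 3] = 3*z^2 - 2*z - 5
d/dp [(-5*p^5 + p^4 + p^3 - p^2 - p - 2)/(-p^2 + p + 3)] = (15*p^6 - 22*p^5 - 73*p^4 + 14*p^3 + 7*p^2 - 10*p - 1)/(p^4 - 2*p^3 - 5*p^2 + 6*p + 9)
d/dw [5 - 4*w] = -4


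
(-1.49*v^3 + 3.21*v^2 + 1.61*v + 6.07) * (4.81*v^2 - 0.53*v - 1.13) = -7.1669*v^5 + 16.2298*v^4 + 7.7265*v^3 + 24.7161*v^2 - 5.0364*v - 6.8591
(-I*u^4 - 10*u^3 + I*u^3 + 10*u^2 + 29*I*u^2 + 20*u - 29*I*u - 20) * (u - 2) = -I*u^5 - 10*u^4 + 3*I*u^4 + 30*u^3 + 27*I*u^3 - 87*I*u^2 - 60*u + 58*I*u + 40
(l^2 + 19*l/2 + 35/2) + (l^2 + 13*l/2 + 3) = 2*l^2 + 16*l + 41/2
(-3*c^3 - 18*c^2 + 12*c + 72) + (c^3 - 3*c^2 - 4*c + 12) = -2*c^3 - 21*c^2 + 8*c + 84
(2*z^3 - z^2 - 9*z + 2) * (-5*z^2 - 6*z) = -10*z^5 - 7*z^4 + 51*z^3 + 44*z^2 - 12*z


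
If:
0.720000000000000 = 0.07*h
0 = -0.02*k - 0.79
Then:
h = 10.29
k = -39.50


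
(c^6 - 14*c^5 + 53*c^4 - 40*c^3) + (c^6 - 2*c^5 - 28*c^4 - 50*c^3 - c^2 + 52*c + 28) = 2*c^6 - 16*c^5 + 25*c^4 - 90*c^3 - c^2 + 52*c + 28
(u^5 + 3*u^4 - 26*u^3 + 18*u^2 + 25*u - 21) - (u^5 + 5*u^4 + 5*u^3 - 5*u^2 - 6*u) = -2*u^4 - 31*u^3 + 23*u^2 + 31*u - 21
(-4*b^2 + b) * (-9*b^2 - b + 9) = 36*b^4 - 5*b^3 - 37*b^2 + 9*b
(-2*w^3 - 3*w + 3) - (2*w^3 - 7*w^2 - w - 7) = -4*w^3 + 7*w^2 - 2*w + 10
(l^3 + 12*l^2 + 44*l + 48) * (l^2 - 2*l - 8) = l^5 + 10*l^4 + 12*l^3 - 136*l^2 - 448*l - 384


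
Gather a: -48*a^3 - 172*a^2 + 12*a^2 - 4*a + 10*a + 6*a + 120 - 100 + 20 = -48*a^3 - 160*a^2 + 12*a + 40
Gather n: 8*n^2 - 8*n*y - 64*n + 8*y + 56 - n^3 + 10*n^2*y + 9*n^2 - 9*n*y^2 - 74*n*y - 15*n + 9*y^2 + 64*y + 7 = -n^3 + n^2*(10*y + 17) + n*(-9*y^2 - 82*y - 79) + 9*y^2 + 72*y + 63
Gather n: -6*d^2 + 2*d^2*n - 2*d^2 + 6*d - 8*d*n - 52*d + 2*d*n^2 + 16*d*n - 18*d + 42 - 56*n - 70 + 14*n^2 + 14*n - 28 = -8*d^2 - 64*d + n^2*(2*d + 14) + n*(2*d^2 + 8*d - 42) - 56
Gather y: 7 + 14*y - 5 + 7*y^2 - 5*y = 7*y^2 + 9*y + 2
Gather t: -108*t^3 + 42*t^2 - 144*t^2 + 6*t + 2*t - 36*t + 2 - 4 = -108*t^3 - 102*t^2 - 28*t - 2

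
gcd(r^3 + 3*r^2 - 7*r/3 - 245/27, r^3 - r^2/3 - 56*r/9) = r + 7/3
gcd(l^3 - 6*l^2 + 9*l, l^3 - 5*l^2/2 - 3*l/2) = l^2 - 3*l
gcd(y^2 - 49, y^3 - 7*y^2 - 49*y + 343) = y^2 - 49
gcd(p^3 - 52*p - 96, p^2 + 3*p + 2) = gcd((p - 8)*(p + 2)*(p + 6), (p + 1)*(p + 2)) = p + 2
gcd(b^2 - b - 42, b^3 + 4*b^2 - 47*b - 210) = b^2 - b - 42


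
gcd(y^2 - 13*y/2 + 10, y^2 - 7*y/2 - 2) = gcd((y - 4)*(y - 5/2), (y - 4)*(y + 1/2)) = y - 4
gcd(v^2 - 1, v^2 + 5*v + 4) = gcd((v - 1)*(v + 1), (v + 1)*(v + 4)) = v + 1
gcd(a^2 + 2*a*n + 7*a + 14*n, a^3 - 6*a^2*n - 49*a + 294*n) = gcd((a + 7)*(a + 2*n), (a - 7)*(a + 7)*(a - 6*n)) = a + 7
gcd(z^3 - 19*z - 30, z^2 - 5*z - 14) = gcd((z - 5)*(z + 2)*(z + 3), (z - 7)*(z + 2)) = z + 2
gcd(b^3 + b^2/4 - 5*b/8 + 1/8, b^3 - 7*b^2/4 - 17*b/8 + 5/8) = b^2 + 3*b/4 - 1/4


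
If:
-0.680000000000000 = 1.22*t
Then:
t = -0.56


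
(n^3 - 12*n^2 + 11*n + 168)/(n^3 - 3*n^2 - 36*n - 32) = (n^2 - 4*n - 21)/(n^2 + 5*n + 4)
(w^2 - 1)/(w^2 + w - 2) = (w + 1)/(w + 2)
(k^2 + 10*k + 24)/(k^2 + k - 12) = (k + 6)/(k - 3)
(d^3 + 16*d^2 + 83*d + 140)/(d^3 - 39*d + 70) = (d^2 + 9*d + 20)/(d^2 - 7*d + 10)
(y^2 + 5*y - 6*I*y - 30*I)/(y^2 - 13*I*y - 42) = (y + 5)/(y - 7*I)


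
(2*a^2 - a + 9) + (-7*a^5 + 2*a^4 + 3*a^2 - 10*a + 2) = -7*a^5 + 2*a^4 + 5*a^2 - 11*a + 11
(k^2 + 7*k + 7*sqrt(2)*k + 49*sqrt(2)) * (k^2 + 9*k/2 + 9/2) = k^4 + 7*sqrt(2)*k^3 + 23*k^3/2 + 36*k^2 + 161*sqrt(2)*k^2/2 + 63*k/2 + 252*sqrt(2)*k + 441*sqrt(2)/2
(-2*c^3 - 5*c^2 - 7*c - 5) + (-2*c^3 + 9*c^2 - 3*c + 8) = -4*c^3 + 4*c^2 - 10*c + 3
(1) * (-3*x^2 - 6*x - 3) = -3*x^2 - 6*x - 3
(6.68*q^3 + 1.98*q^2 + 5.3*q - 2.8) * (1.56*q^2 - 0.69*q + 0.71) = 10.4208*q^5 - 1.5204*q^4 + 11.6446*q^3 - 6.6192*q^2 + 5.695*q - 1.988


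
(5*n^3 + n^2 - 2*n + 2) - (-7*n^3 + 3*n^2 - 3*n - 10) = 12*n^3 - 2*n^2 + n + 12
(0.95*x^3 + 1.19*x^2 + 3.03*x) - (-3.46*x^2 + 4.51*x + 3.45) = 0.95*x^3 + 4.65*x^2 - 1.48*x - 3.45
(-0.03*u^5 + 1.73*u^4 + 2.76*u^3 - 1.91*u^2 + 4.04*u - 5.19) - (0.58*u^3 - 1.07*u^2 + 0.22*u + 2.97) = -0.03*u^5 + 1.73*u^4 + 2.18*u^3 - 0.84*u^2 + 3.82*u - 8.16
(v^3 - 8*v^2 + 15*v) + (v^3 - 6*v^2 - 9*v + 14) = 2*v^3 - 14*v^2 + 6*v + 14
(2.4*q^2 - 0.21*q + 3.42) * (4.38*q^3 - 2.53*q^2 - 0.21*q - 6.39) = 10.512*q^5 - 6.9918*q^4 + 15.0069*q^3 - 23.9445*q^2 + 0.6237*q - 21.8538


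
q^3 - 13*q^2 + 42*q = q*(q - 7)*(q - 6)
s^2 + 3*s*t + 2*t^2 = (s + t)*(s + 2*t)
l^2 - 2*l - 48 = (l - 8)*(l + 6)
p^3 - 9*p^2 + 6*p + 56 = (p - 7)*(p - 4)*(p + 2)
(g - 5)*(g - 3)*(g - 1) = g^3 - 9*g^2 + 23*g - 15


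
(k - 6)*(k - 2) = k^2 - 8*k + 12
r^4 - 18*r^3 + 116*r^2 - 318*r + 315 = (r - 7)*(r - 5)*(r - 3)^2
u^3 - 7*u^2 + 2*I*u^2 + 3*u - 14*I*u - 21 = (u - 7)*(u - I)*(u + 3*I)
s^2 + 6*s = s*(s + 6)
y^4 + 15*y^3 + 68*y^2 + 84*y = y*(y + 2)*(y + 6)*(y + 7)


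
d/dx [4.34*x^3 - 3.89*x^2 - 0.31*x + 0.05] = 13.02*x^2 - 7.78*x - 0.31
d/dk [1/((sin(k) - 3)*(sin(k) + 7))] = -2*(sin(k) + 2)*cos(k)/((sin(k) - 3)^2*(sin(k) + 7)^2)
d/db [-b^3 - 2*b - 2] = -3*b^2 - 2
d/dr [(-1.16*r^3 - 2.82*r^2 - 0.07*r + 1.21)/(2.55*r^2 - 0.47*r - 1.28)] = (-2.958*r^4 + 1.0904*r^3 + 5.9583*r^2 + 1.0482*r + 0.6583)/(6.5025*r^4 - 2.397*r^3 - 6.3071*r^2 + 1.2032*r + 1.6384)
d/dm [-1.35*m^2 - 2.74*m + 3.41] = -2.7*m - 2.74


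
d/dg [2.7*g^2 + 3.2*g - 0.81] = 5.4*g + 3.2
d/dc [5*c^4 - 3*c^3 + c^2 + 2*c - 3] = 20*c^3 - 9*c^2 + 2*c + 2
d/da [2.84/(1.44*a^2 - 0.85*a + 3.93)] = (2.414 - 8.1792*a)/(1.44*a^2 - 0.85*a + 3.93)^2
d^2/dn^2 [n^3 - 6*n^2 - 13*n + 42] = 6*n - 12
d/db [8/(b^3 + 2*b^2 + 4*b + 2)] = 8*(-3*b^2 - 4*b - 4)/(b^3 + 2*b^2 + 4*b + 2)^2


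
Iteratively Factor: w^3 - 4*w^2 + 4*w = (w)*(w^2 - 4*w + 4) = w*(w - 2)*(w - 2)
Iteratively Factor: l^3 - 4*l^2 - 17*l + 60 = (l - 3)*(l^2 - l - 20) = (l - 5)*(l - 3)*(l + 4)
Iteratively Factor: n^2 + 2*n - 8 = (n + 4)*(n - 2)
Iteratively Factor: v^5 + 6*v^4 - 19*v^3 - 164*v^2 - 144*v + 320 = (v + 4)*(v^4 + 2*v^3 - 27*v^2 - 56*v + 80) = (v + 4)^2*(v^3 - 2*v^2 - 19*v + 20) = (v - 1)*(v + 4)^2*(v^2 - v - 20) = (v - 1)*(v + 4)^3*(v - 5)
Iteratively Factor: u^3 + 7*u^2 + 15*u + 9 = (u + 1)*(u^2 + 6*u + 9) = (u + 1)*(u + 3)*(u + 3)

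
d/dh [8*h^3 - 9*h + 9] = 24*h^2 - 9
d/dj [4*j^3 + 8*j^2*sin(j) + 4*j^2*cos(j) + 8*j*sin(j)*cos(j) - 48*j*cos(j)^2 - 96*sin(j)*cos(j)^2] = -4*j^2*sin(j) + 8*j^2*cos(j) + 12*j^2 + 16*j*sin(j) + 48*j*sin(2*j) + 8*j*cos(j) + 8*j*cos(2*j) + 4*sin(2*j) - 24*cos(j) - 24*cos(2*j) - 72*cos(3*j) - 24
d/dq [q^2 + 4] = 2*q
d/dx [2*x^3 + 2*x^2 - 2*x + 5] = 6*x^2 + 4*x - 2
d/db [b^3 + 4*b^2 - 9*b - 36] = 3*b^2 + 8*b - 9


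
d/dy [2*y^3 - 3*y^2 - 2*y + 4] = 6*y^2 - 6*y - 2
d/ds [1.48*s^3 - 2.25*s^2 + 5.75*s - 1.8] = 4.44*s^2 - 4.5*s + 5.75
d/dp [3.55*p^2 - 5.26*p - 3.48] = 7.1*p - 5.26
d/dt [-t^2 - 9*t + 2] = -2*t - 9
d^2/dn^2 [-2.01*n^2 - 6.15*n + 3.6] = -4.02000000000000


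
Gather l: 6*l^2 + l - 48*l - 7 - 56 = 6*l^2 - 47*l - 63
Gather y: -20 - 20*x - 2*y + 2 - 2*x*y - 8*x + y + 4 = -28*x + y*(-2*x - 1) - 14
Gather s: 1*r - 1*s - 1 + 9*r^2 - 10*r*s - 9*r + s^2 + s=9*r^2 - 10*r*s - 8*r + s^2 - 1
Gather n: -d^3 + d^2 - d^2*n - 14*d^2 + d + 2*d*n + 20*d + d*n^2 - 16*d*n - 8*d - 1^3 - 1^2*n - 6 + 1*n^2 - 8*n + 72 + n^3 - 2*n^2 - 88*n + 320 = -d^3 - 13*d^2 + 13*d + n^3 + n^2*(d - 1) + n*(-d^2 - 14*d - 97) + 385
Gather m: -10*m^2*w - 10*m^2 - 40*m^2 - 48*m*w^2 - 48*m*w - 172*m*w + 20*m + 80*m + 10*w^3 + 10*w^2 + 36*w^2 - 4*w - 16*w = m^2*(-10*w - 50) + m*(-48*w^2 - 220*w + 100) + 10*w^3 + 46*w^2 - 20*w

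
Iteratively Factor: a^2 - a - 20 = (a - 5)*(a + 4)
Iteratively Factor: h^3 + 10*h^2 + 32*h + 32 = (h + 2)*(h^2 + 8*h + 16) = (h + 2)*(h + 4)*(h + 4)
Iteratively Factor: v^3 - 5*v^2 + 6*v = (v - 2)*(v^2 - 3*v) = v*(v - 2)*(v - 3)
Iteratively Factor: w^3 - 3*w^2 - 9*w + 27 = (w + 3)*(w^2 - 6*w + 9) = (w - 3)*(w + 3)*(w - 3)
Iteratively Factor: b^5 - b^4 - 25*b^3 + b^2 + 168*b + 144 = (b - 4)*(b^4 + 3*b^3 - 13*b^2 - 51*b - 36) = (b - 4)^2*(b^3 + 7*b^2 + 15*b + 9) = (b - 4)^2*(b + 3)*(b^2 + 4*b + 3) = (b - 4)^2*(b + 1)*(b + 3)*(b + 3)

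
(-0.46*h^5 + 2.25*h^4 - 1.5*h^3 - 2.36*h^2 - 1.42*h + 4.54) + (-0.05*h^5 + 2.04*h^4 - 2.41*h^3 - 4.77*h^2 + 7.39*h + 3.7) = -0.51*h^5 + 4.29*h^4 - 3.91*h^3 - 7.13*h^2 + 5.97*h + 8.24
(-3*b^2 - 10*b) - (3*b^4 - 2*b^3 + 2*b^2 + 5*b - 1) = -3*b^4 + 2*b^3 - 5*b^2 - 15*b + 1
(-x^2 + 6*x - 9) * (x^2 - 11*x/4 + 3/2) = -x^4 + 35*x^3/4 - 27*x^2 + 135*x/4 - 27/2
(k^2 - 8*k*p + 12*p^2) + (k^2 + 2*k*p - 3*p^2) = 2*k^2 - 6*k*p + 9*p^2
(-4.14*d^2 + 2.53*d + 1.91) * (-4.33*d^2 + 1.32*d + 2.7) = 17.9262*d^4 - 16.4197*d^3 - 16.1087*d^2 + 9.3522*d + 5.157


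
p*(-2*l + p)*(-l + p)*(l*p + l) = 2*l^3*p^2 + 2*l^3*p - 3*l^2*p^3 - 3*l^2*p^2 + l*p^4 + l*p^3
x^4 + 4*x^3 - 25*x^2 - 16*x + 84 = (x - 3)*(x - 2)*(x + 2)*(x + 7)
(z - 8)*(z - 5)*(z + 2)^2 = z^4 - 9*z^3 - 8*z^2 + 108*z + 160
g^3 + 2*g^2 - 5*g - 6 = (g - 2)*(g + 1)*(g + 3)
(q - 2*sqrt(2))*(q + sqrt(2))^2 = q^3 - 6*q - 4*sqrt(2)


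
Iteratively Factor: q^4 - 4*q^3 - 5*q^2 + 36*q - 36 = (q - 3)*(q^3 - q^2 - 8*q + 12) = (q - 3)*(q - 2)*(q^2 + q - 6) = (q - 3)*(q - 2)^2*(q + 3)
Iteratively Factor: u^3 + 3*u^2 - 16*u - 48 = (u + 4)*(u^2 - u - 12) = (u + 3)*(u + 4)*(u - 4)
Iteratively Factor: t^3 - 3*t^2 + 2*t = (t)*(t^2 - 3*t + 2) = t*(t - 1)*(t - 2)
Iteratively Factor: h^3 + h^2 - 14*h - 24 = (h + 2)*(h^2 - h - 12) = (h + 2)*(h + 3)*(h - 4)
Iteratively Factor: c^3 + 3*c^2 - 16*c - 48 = (c + 3)*(c^2 - 16) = (c - 4)*(c + 3)*(c + 4)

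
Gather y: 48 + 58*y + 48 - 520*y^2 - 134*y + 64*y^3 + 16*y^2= 64*y^3 - 504*y^2 - 76*y + 96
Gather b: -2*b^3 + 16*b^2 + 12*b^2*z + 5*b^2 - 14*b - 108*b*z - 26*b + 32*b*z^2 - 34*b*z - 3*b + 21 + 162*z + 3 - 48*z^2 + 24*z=-2*b^3 + b^2*(12*z + 21) + b*(32*z^2 - 142*z - 43) - 48*z^2 + 186*z + 24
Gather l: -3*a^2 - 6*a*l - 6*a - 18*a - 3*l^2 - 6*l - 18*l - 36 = -3*a^2 - 24*a - 3*l^2 + l*(-6*a - 24) - 36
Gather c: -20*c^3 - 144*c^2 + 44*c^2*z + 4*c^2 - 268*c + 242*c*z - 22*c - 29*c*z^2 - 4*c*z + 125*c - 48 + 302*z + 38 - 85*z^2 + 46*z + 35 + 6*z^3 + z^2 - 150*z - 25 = -20*c^3 + c^2*(44*z - 140) + c*(-29*z^2 + 238*z - 165) + 6*z^3 - 84*z^2 + 198*z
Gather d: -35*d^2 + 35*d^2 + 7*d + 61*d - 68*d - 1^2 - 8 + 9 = 0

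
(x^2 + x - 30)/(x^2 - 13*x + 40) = (x + 6)/(x - 8)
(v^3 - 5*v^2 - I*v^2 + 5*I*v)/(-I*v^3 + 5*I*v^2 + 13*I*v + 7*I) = v*(I*v^2 + v*(1 - 5*I) - 5)/(v^3 - 5*v^2 - 13*v - 7)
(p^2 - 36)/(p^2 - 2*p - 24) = (p + 6)/(p + 4)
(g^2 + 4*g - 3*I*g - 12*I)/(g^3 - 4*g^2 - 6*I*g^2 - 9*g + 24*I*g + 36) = (g + 4)/(g^2 - g*(4 + 3*I) + 12*I)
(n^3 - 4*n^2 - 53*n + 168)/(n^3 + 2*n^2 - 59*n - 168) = (n - 3)/(n + 3)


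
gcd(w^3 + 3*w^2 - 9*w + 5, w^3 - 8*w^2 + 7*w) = w - 1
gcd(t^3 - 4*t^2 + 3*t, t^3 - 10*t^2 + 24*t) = t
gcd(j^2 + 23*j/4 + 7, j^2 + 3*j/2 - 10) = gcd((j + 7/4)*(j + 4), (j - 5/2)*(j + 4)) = j + 4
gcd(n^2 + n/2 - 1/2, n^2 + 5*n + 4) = n + 1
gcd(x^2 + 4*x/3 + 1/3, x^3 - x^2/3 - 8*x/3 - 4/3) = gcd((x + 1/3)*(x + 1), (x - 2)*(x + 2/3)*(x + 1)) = x + 1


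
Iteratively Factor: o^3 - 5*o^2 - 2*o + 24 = (o + 2)*(o^2 - 7*o + 12) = (o - 4)*(o + 2)*(o - 3)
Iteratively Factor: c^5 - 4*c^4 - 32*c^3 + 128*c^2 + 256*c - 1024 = (c - 4)*(c^4 - 32*c^2 + 256) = (c - 4)^2*(c^3 + 4*c^2 - 16*c - 64) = (c - 4)^2*(c + 4)*(c^2 - 16) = (c - 4)^2*(c + 4)^2*(c - 4)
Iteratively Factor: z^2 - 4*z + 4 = (z - 2)*(z - 2)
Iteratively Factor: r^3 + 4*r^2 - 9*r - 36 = (r - 3)*(r^2 + 7*r + 12) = (r - 3)*(r + 3)*(r + 4)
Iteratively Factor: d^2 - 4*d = (d - 4)*(d)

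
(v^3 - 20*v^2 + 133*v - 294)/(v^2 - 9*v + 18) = (v^2 - 14*v + 49)/(v - 3)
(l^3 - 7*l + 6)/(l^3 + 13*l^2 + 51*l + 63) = (l^2 - 3*l + 2)/(l^2 + 10*l + 21)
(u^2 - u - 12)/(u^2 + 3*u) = (u - 4)/u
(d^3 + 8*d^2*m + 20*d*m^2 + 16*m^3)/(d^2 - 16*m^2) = (d^2 + 4*d*m + 4*m^2)/(d - 4*m)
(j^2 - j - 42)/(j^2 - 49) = (j + 6)/(j + 7)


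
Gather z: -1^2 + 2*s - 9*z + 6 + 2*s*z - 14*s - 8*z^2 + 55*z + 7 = -12*s - 8*z^2 + z*(2*s + 46) + 12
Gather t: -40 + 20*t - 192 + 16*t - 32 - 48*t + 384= 120 - 12*t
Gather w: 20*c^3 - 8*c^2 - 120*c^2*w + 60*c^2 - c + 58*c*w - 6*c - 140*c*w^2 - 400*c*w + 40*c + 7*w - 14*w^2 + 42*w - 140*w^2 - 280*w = 20*c^3 + 52*c^2 + 33*c + w^2*(-140*c - 154) + w*(-120*c^2 - 342*c - 231)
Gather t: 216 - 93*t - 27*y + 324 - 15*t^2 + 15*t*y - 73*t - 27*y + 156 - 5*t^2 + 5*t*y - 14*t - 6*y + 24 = -20*t^2 + t*(20*y - 180) - 60*y + 720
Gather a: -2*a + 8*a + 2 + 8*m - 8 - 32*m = 6*a - 24*m - 6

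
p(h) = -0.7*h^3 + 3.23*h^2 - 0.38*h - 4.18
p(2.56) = 4.27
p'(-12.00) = -380.30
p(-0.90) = -0.71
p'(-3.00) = -38.66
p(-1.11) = 1.18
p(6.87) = -81.31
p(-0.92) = -0.55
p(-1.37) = 4.20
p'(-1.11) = -10.14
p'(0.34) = 1.57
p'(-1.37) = -13.17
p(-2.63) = 31.89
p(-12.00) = 1675.10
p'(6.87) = -55.11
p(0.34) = -3.96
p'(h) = -2.1*h^2 + 6.46*h - 0.38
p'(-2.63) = -31.90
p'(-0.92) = -8.10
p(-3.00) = 44.93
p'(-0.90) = -7.90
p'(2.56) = 2.40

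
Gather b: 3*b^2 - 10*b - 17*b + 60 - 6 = 3*b^2 - 27*b + 54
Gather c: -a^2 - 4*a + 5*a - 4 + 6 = -a^2 + a + 2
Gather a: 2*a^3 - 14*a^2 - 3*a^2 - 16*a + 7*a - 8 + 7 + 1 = 2*a^3 - 17*a^2 - 9*a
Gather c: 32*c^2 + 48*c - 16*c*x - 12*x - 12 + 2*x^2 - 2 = 32*c^2 + c*(48 - 16*x) + 2*x^2 - 12*x - 14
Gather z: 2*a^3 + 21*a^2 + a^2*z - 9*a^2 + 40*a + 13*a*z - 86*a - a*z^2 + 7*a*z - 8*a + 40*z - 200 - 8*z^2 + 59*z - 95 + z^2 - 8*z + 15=2*a^3 + 12*a^2 - 54*a + z^2*(-a - 7) + z*(a^2 + 20*a + 91) - 280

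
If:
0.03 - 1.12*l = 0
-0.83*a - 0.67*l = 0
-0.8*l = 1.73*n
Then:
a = -0.02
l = 0.03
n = -0.01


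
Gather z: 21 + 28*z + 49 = 28*z + 70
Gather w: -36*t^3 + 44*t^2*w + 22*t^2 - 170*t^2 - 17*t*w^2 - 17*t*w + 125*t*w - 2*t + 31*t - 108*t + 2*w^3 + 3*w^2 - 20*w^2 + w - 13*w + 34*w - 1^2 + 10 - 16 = -36*t^3 - 148*t^2 - 79*t + 2*w^3 + w^2*(-17*t - 17) + w*(44*t^2 + 108*t + 22) - 7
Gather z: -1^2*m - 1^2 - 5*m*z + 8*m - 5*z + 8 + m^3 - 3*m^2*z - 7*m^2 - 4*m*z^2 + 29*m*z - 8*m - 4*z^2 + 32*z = m^3 - 7*m^2 - m + z^2*(-4*m - 4) + z*(-3*m^2 + 24*m + 27) + 7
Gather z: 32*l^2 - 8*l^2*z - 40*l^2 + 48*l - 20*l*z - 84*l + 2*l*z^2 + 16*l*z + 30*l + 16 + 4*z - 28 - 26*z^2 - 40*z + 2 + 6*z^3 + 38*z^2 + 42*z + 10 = -8*l^2 - 6*l + 6*z^3 + z^2*(2*l + 12) + z*(-8*l^2 - 4*l + 6)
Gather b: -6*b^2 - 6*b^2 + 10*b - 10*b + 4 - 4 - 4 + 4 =-12*b^2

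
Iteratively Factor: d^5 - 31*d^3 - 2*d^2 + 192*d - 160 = (d - 1)*(d^4 + d^3 - 30*d^2 - 32*d + 160) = (d - 2)*(d - 1)*(d^3 + 3*d^2 - 24*d - 80) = (d - 5)*(d - 2)*(d - 1)*(d^2 + 8*d + 16) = (d - 5)*(d - 2)*(d - 1)*(d + 4)*(d + 4)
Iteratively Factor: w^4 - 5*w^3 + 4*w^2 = (w)*(w^3 - 5*w^2 + 4*w) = w*(w - 1)*(w^2 - 4*w) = w^2*(w - 1)*(w - 4)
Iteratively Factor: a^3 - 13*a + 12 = (a - 1)*(a^2 + a - 12) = (a - 3)*(a - 1)*(a + 4)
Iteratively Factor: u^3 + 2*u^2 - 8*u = (u)*(u^2 + 2*u - 8) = u*(u + 4)*(u - 2)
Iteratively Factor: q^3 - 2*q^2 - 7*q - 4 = (q - 4)*(q^2 + 2*q + 1) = (q - 4)*(q + 1)*(q + 1)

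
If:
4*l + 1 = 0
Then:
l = -1/4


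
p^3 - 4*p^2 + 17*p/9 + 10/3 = (p - 3)*(p - 5/3)*(p + 2/3)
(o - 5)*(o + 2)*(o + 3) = o^3 - 19*o - 30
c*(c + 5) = c^2 + 5*c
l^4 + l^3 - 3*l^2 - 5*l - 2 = (l - 2)*(l + 1)^3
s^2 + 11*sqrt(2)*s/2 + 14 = (s + 2*sqrt(2))*(s + 7*sqrt(2)/2)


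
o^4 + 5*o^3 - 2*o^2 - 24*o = o*(o - 2)*(o + 3)*(o + 4)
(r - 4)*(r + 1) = r^2 - 3*r - 4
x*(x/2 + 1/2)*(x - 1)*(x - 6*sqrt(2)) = x^4/2 - 3*sqrt(2)*x^3 - x^2/2 + 3*sqrt(2)*x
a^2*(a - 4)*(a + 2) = a^4 - 2*a^3 - 8*a^2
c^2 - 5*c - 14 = (c - 7)*(c + 2)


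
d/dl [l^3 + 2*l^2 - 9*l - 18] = 3*l^2 + 4*l - 9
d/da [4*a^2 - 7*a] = 8*a - 7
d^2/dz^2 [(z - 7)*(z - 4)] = 2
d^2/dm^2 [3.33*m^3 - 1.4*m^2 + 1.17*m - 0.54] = 19.98*m - 2.8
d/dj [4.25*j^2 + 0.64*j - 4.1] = 8.5*j + 0.64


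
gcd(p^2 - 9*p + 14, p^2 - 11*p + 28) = p - 7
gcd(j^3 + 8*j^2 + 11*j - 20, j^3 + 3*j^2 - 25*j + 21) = j - 1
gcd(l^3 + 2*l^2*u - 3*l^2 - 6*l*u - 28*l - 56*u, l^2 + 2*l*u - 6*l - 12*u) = l + 2*u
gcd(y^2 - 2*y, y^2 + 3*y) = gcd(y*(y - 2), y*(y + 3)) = y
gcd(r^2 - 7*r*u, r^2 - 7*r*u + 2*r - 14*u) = r - 7*u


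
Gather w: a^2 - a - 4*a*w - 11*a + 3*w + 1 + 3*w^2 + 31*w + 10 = a^2 - 12*a + 3*w^2 + w*(34 - 4*a) + 11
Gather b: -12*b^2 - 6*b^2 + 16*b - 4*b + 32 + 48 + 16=-18*b^2 + 12*b + 96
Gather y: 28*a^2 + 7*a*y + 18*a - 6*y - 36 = 28*a^2 + 18*a + y*(7*a - 6) - 36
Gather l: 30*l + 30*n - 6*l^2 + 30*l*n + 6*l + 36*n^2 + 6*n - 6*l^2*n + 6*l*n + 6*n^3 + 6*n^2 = l^2*(-6*n - 6) + l*(36*n + 36) + 6*n^3 + 42*n^2 + 36*n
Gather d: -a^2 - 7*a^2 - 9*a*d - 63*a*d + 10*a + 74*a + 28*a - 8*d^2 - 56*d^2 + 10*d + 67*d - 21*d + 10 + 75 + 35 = -8*a^2 + 112*a - 64*d^2 + d*(56 - 72*a) + 120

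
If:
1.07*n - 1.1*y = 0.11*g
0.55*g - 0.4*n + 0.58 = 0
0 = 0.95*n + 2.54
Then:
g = -3.00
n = -2.67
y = -2.30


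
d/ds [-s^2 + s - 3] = 1 - 2*s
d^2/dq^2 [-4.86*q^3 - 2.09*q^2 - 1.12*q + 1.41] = -29.16*q - 4.18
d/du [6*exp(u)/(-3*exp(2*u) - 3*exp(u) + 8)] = (18*exp(2*u) + 48)*exp(u)/(9*exp(4*u) + 18*exp(3*u) - 39*exp(2*u) - 48*exp(u) + 64)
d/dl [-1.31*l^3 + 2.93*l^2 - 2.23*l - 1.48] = -3.93*l^2 + 5.86*l - 2.23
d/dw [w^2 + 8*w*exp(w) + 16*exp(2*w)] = 8*w*exp(w) + 2*w + 32*exp(2*w) + 8*exp(w)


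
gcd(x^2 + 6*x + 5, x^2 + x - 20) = x + 5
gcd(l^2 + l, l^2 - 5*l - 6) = l + 1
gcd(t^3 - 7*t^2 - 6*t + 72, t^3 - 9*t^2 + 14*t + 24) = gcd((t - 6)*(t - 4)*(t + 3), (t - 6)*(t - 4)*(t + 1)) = t^2 - 10*t + 24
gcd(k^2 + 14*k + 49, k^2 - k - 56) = k + 7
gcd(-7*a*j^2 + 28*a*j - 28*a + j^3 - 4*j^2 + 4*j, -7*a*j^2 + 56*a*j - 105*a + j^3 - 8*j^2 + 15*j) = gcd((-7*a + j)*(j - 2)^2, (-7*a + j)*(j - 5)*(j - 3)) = 7*a - j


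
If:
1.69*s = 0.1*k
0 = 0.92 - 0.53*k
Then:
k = 1.74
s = 0.10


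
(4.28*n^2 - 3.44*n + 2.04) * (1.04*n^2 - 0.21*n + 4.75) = 4.4512*n^4 - 4.4764*n^3 + 23.174*n^2 - 16.7684*n + 9.69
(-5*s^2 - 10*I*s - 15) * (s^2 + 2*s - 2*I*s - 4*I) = -5*s^4 - 10*s^3 - 35*s^2 - 70*s + 30*I*s + 60*I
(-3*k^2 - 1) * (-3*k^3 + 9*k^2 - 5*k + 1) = 9*k^5 - 27*k^4 + 18*k^3 - 12*k^2 + 5*k - 1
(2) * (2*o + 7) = 4*o + 14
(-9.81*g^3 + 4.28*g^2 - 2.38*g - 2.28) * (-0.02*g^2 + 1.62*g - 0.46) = 0.1962*g^5 - 15.9778*g^4 + 11.4938*g^3 - 5.7788*g^2 - 2.5988*g + 1.0488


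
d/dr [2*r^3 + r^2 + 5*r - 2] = 6*r^2 + 2*r + 5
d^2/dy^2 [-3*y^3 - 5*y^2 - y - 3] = -18*y - 10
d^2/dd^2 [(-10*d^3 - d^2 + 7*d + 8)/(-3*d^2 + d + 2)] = 4*(5*d^3 - 69*d^2 + 33*d - 19)/(27*d^6 - 27*d^5 - 45*d^4 + 35*d^3 + 30*d^2 - 12*d - 8)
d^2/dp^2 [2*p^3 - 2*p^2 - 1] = 12*p - 4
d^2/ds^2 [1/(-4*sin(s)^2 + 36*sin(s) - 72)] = (4*sin(s)^4 - 27*sin(s)^3 + 3*sin(s)^2 + 216*sin(s) - 126)/(4*(sin(s)^2 - 9*sin(s) + 18)^3)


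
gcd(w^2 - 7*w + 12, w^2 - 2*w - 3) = w - 3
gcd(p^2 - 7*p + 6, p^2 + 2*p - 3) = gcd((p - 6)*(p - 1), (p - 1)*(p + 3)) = p - 1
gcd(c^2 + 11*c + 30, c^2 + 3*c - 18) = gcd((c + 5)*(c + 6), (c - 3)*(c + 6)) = c + 6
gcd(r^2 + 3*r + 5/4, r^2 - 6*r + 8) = 1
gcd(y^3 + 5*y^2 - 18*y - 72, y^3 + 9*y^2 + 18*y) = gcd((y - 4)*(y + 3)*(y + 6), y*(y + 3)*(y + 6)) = y^2 + 9*y + 18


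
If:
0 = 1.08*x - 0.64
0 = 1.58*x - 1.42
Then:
No Solution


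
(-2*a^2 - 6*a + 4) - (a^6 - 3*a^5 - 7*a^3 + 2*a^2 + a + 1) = -a^6 + 3*a^5 + 7*a^3 - 4*a^2 - 7*a + 3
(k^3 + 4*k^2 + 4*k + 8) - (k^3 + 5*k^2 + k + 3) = -k^2 + 3*k + 5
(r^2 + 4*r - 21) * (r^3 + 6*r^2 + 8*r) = r^5 + 10*r^4 + 11*r^3 - 94*r^2 - 168*r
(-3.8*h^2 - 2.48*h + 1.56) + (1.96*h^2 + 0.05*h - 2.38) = -1.84*h^2 - 2.43*h - 0.82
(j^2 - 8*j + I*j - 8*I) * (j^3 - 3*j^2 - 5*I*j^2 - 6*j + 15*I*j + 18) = j^5 - 11*j^4 - 4*I*j^4 + 23*j^3 + 44*I*j^3 + 11*j^2 - 102*I*j^2 - 24*j + 66*I*j - 144*I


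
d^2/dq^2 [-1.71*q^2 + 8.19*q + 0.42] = -3.42000000000000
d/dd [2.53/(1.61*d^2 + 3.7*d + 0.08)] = (-8.1466*d - 9.361)/(1.61*d^2 + 3.7*d + 0.08)^2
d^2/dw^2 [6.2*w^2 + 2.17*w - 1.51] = 12.4000000000000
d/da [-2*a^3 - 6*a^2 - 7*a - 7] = -6*a^2 - 12*a - 7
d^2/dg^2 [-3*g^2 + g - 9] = -6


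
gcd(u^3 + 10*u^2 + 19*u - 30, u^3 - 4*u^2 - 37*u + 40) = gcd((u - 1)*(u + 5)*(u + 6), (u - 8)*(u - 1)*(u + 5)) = u^2 + 4*u - 5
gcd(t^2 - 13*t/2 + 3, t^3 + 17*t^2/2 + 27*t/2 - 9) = t - 1/2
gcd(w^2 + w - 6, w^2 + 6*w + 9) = w + 3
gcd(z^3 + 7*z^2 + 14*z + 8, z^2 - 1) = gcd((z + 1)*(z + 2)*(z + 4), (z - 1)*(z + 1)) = z + 1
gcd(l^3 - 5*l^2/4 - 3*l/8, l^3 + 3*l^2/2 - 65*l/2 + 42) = l - 3/2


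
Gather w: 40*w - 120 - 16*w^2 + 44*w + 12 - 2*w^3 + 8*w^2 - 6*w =-2*w^3 - 8*w^2 + 78*w - 108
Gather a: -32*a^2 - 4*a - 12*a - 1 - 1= -32*a^2 - 16*a - 2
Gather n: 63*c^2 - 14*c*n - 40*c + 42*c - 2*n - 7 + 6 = 63*c^2 + 2*c + n*(-14*c - 2) - 1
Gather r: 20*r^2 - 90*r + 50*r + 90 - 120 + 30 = 20*r^2 - 40*r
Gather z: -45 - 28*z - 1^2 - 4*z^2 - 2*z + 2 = -4*z^2 - 30*z - 44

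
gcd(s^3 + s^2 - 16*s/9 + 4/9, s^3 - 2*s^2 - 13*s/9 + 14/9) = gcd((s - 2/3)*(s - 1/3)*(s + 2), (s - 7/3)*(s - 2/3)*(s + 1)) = s - 2/3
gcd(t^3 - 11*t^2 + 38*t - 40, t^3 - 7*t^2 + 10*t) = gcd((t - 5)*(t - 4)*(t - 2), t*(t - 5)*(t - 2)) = t^2 - 7*t + 10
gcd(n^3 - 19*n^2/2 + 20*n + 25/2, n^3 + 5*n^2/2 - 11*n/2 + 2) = 1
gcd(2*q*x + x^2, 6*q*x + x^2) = x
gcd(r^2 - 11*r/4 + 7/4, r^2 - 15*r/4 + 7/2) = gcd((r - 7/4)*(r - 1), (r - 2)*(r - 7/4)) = r - 7/4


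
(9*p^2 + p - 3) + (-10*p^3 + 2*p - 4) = -10*p^3 + 9*p^2 + 3*p - 7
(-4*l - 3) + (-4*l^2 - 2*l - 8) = -4*l^2 - 6*l - 11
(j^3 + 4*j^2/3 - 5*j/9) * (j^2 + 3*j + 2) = j^5 + 13*j^4/3 + 49*j^3/9 + j^2 - 10*j/9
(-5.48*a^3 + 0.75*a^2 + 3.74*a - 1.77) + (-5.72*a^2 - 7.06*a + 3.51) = -5.48*a^3 - 4.97*a^2 - 3.32*a + 1.74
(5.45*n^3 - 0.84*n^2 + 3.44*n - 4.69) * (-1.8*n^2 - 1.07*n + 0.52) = -9.81*n^5 - 4.3195*n^4 - 2.4592*n^3 + 4.3244*n^2 + 6.8071*n - 2.4388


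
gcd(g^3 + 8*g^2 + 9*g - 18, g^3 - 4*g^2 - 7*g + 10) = g - 1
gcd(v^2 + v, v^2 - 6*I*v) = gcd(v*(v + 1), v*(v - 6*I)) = v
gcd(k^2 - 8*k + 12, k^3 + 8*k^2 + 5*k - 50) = k - 2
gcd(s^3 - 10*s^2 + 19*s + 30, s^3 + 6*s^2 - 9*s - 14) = s + 1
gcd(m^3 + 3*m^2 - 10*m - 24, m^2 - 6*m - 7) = 1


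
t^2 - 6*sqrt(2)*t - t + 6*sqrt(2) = (t - 1)*(t - 6*sqrt(2))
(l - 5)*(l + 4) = l^2 - l - 20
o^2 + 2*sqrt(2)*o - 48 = (o - 4*sqrt(2))*(o + 6*sqrt(2))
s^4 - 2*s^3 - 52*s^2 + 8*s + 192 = (s - 8)*(s - 2)*(s + 2)*(s + 6)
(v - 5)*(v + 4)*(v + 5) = v^3 + 4*v^2 - 25*v - 100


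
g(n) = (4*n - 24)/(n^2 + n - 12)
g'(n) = (-2*n - 1)*(4*n - 24)/(n^2 + n - 12)^2 + 4/(n^2 + n - 12) = 4*(n^2 + n - (n - 6)*(2*n + 1) - 12)/(n^2 + n - 12)^2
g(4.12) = -0.83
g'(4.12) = 1.28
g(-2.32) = 3.72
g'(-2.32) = -1.96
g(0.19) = 1.97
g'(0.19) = -0.11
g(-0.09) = 2.02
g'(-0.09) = -0.19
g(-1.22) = 2.46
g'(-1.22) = -0.64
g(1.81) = 2.42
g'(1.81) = 1.04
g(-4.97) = -5.68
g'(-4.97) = -6.05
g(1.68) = 2.30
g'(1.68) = 0.81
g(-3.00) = 6.00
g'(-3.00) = -5.67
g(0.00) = 2.00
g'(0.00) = -0.17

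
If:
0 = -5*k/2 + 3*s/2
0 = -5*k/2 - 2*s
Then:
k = 0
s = 0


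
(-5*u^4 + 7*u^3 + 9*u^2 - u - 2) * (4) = -20*u^4 + 28*u^3 + 36*u^2 - 4*u - 8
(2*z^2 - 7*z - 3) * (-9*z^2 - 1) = -18*z^4 + 63*z^3 + 25*z^2 + 7*z + 3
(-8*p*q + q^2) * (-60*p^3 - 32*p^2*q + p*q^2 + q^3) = 480*p^4*q + 196*p^3*q^2 - 40*p^2*q^3 - 7*p*q^4 + q^5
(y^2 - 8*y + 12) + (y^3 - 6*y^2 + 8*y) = y^3 - 5*y^2 + 12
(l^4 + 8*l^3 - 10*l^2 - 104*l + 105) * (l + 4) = l^5 + 12*l^4 + 22*l^3 - 144*l^2 - 311*l + 420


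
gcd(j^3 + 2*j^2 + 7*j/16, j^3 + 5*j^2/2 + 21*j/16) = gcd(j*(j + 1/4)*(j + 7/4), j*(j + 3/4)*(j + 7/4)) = j^2 + 7*j/4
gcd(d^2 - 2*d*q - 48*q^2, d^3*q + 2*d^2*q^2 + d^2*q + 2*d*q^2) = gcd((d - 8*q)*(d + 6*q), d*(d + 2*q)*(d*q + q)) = 1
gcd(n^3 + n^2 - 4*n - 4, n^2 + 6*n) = 1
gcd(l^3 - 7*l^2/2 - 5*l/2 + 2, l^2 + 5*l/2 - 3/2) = l - 1/2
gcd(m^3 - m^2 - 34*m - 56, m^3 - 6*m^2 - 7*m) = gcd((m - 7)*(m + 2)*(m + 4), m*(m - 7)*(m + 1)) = m - 7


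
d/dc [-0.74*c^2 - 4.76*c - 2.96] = -1.48*c - 4.76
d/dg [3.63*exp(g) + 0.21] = 3.63*exp(g)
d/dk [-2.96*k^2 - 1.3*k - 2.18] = -5.92*k - 1.3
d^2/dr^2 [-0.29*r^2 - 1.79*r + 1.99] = -0.580000000000000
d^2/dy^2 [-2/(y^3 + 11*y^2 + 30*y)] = 4*(y*(3*y + 11)*(y^2 + 11*y + 30) - (3*y^2 + 22*y + 30)^2)/(y^3*(y^2 + 11*y + 30)^3)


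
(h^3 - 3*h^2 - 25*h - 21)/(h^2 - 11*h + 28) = (h^2 + 4*h + 3)/(h - 4)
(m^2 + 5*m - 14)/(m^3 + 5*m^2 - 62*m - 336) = (m - 2)/(m^2 - 2*m - 48)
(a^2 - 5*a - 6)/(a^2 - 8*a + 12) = (a + 1)/(a - 2)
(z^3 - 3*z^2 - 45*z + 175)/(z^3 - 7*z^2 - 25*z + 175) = (z^2 + 2*z - 35)/(z^2 - 2*z - 35)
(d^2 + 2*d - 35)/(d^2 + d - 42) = (d - 5)/(d - 6)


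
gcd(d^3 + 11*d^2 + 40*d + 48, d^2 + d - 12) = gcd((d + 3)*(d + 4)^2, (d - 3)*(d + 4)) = d + 4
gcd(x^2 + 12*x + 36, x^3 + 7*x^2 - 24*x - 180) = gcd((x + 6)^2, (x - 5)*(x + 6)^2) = x^2 + 12*x + 36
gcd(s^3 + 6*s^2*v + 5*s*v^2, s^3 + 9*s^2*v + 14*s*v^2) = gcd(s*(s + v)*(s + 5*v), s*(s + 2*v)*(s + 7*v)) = s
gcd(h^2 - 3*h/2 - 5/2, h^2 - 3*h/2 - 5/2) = h^2 - 3*h/2 - 5/2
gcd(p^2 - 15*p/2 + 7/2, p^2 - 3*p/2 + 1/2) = p - 1/2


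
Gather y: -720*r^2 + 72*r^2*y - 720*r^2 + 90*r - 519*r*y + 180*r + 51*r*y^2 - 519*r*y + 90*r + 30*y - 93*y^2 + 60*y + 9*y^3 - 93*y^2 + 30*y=-1440*r^2 + 360*r + 9*y^3 + y^2*(51*r - 186) + y*(72*r^2 - 1038*r + 120)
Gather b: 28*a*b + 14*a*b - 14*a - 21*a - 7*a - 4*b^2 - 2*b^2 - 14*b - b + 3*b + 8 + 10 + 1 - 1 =-42*a - 6*b^2 + b*(42*a - 12) + 18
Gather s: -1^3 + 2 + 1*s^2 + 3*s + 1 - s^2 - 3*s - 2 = 0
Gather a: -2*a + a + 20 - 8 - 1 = 11 - a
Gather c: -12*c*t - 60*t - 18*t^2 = -12*c*t - 18*t^2 - 60*t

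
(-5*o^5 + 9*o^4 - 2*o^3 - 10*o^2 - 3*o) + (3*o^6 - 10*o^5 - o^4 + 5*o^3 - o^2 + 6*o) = 3*o^6 - 15*o^5 + 8*o^4 + 3*o^3 - 11*o^2 + 3*o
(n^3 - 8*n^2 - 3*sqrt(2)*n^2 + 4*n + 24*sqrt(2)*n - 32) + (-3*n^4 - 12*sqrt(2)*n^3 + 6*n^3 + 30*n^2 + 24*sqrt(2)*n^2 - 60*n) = -3*n^4 - 12*sqrt(2)*n^3 + 7*n^3 + 22*n^2 + 21*sqrt(2)*n^2 - 56*n + 24*sqrt(2)*n - 32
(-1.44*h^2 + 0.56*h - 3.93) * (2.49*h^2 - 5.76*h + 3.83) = -3.5856*h^4 + 9.6888*h^3 - 18.5265*h^2 + 24.7816*h - 15.0519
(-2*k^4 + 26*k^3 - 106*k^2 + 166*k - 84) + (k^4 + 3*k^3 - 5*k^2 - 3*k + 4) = -k^4 + 29*k^3 - 111*k^2 + 163*k - 80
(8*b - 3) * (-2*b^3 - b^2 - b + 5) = -16*b^4 - 2*b^3 - 5*b^2 + 43*b - 15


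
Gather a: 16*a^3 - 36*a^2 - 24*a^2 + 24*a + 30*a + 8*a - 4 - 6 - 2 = 16*a^3 - 60*a^2 + 62*a - 12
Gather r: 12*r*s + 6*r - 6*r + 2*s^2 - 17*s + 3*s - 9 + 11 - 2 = 12*r*s + 2*s^2 - 14*s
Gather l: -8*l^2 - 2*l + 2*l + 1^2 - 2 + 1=-8*l^2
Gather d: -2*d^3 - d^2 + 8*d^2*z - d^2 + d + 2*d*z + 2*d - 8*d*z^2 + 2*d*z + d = -2*d^3 + d^2*(8*z - 2) + d*(-8*z^2 + 4*z + 4)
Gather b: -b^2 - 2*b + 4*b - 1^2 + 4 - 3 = -b^2 + 2*b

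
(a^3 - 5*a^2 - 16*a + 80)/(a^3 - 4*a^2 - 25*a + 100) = (a + 4)/(a + 5)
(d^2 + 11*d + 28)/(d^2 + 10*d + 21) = (d + 4)/(d + 3)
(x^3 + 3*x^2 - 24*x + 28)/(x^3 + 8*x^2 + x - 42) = (x - 2)/(x + 3)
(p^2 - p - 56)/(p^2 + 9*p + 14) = (p - 8)/(p + 2)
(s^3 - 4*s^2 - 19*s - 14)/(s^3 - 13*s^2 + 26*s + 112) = (s + 1)/(s - 8)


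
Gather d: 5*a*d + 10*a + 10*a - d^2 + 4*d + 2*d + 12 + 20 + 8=20*a - d^2 + d*(5*a + 6) + 40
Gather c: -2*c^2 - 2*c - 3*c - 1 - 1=-2*c^2 - 5*c - 2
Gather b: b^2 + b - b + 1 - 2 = b^2 - 1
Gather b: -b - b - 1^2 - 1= -2*b - 2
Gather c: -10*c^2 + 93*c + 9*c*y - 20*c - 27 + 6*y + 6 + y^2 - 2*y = -10*c^2 + c*(9*y + 73) + y^2 + 4*y - 21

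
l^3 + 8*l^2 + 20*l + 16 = (l + 2)^2*(l + 4)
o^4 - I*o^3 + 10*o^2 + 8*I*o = o*(o - 4*I)*(o + I)*(o + 2*I)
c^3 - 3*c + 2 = (c - 1)^2*(c + 2)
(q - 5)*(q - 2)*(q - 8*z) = q^3 - 8*q^2*z - 7*q^2 + 56*q*z + 10*q - 80*z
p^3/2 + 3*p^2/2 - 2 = (p/2 + 1)*(p - 1)*(p + 2)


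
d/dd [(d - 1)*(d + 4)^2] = (d + 4)*(3*d + 2)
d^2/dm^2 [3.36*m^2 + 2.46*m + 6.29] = 6.72000000000000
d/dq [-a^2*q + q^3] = -a^2 + 3*q^2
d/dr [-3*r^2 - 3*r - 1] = -6*r - 3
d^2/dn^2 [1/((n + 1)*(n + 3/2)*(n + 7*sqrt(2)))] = 4*(4*(n + 1)^2*(n + 7*sqrt(2))^2 + 2*(n + 1)^2*(n + 7*sqrt(2))*(2*n + 3) + (n + 1)^2*(2*n + 3)^2 + 2*(n + 1)*(n + 7*sqrt(2))^2*(2*n + 3) + (n + 1)*(n + 7*sqrt(2))*(2*n + 3)^2 + (n + 7*sqrt(2))^2*(2*n + 3)^2)/((n + 1)^3*(n + 7*sqrt(2))^3*(2*n + 3)^3)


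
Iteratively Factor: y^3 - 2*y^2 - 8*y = (y - 4)*(y^2 + 2*y) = (y - 4)*(y + 2)*(y)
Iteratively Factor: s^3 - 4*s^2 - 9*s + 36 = (s - 3)*(s^2 - s - 12) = (s - 4)*(s - 3)*(s + 3)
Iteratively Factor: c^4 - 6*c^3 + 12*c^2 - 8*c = (c - 2)*(c^3 - 4*c^2 + 4*c) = (c - 2)^2*(c^2 - 2*c) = (c - 2)^3*(c)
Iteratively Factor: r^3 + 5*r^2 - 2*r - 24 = (r + 4)*(r^2 + r - 6) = (r + 3)*(r + 4)*(r - 2)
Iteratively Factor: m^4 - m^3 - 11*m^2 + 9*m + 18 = (m + 1)*(m^3 - 2*m^2 - 9*m + 18) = (m - 2)*(m + 1)*(m^2 - 9) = (m - 2)*(m + 1)*(m + 3)*(m - 3)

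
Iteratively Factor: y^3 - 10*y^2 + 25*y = (y)*(y^2 - 10*y + 25) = y*(y - 5)*(y - 5)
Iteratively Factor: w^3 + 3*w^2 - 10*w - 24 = (w + 4)*(w^2 - w - 6) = (w + 2)*(w + 4)*(w - 3)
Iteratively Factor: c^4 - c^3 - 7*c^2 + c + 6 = (c + 2)*(c^3 - 3*c^2 - c + 3) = (c + 1)*(c + 2)*(c^2 - 4*c + 3) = (c - 3)*(c + 1)*(c + 2)*(c - 1)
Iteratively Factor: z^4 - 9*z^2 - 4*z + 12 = (z - 3)*(z^3 + 3*z^2 - 4) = (z - 3)*(z + 2)*(z^2 + z - 2) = (z - 3)*(z - 1)*(z + 2)*(z + 2)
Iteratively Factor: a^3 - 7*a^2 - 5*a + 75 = (a - 5)*(a^2 - 2*a - 15) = (a - 5)*(a + 3)*(a - 5)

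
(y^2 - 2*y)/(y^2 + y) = (y - 2)/(y + 1)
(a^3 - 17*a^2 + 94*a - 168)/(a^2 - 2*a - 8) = (a^2 - 13*a + 42)/(a + 2)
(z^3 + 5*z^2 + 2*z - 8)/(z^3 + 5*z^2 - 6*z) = (z^2 + 6*z + 8)/(z*(z + 6))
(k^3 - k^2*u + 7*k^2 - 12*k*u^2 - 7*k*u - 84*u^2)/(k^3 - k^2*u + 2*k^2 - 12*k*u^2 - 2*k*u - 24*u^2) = (k + 7)/(k + 2)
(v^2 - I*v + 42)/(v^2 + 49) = (v + 6*I)/(v + 7*I)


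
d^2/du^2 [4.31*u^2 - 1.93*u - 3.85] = 8.62000000000000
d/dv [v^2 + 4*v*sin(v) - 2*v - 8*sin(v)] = 4*v*cos(v) + 2*v + 4*sin(v) - 8*cos(v) - 2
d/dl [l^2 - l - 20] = 2*l - 1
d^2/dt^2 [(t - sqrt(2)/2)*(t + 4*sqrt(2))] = 2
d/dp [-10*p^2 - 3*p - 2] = -20*p - 3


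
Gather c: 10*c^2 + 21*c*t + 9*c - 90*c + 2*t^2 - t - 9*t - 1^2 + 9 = 10*c^2 + c*(21*t - 81) + 2*t^2 - 10*t + 8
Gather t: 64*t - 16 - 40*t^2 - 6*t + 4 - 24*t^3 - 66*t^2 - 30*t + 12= -24*t^3 - 106*t^2 + 28*t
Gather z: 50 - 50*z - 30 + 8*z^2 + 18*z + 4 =8*z^2 - 32*z + 24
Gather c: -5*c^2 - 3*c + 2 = -5*c^2 - 3*c + 2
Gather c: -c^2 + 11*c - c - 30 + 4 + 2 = -c^2 + 10*c - 24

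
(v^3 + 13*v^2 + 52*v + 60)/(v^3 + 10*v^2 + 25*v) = (v^2 + 8*v + 12)/(v*(v + 5))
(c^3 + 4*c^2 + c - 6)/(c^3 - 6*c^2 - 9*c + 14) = (c + 3)/(c - 7)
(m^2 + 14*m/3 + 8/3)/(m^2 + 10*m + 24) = (m + 2/3)/(m + 6)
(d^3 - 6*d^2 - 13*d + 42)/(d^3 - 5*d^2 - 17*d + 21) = (d - 2)/(d - 1)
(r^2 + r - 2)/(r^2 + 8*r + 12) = (r - 1)/(r + 6)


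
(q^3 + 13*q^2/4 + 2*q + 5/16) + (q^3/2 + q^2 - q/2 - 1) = 3*q^3/2 + 17*q^2/4 + 3*q/2 - 11/16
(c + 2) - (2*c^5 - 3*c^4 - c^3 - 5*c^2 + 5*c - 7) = -2*c^5 + 3*c^4 + c^3 + 5*c^2 - 4*c + 9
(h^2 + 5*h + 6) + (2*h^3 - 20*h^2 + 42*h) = 2*h^3 - 19*h^2 + 47*h + 6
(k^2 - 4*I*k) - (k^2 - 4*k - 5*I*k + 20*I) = 4*k + I*k - 20*I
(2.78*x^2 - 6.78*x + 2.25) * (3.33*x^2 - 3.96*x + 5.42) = 9.2574*x^4 - 33.5862*x^3 + 49.4089*x^2 - 45.6576*x + 12.195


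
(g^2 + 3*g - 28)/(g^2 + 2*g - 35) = (g - 4)/(g - 5)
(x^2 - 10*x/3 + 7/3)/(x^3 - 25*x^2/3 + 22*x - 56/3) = (x - 1)/(x^2 - 6*x + 8)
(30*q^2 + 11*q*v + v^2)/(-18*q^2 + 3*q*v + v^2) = (-5*q - v)/(3*q - v)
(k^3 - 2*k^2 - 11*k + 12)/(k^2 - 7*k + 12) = (k^2 + 2*k - 3)/(k - 3)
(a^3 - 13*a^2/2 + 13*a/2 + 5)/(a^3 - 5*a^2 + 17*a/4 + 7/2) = 2*(a - 5)/(2*a - 7)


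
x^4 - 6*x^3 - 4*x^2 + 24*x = x*(x - 6)*(x - 2)*(x + 2)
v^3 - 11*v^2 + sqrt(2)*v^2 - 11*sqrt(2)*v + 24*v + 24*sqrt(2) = (v - 8)*(v - 3)*(v + sqrt(2))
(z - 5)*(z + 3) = z^2 - 2*z - 15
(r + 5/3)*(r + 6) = r^2 + 23*r/3 + 10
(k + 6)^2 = k^2 + 12*k + 36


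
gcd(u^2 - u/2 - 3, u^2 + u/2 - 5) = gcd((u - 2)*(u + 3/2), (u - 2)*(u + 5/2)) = u - 2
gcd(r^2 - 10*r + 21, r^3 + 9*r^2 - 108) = r - 3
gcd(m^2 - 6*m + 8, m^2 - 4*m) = m - 4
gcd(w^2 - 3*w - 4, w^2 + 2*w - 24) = w - 4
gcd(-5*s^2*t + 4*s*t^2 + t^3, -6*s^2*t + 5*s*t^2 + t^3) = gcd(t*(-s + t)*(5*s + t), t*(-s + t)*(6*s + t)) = s*t - t^2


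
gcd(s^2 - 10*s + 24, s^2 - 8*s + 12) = s - 6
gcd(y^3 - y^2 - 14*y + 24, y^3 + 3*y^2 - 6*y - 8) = y^2 + 2*y - 8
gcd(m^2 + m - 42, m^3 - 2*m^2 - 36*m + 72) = m - 6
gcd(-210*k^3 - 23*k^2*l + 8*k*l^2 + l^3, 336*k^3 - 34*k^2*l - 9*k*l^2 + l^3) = 6*k + l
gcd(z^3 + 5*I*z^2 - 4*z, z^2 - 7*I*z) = z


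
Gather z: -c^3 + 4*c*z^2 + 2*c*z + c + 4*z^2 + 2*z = -c^3 + c + z^2*(4*c + 4) + z*(2*c + 2)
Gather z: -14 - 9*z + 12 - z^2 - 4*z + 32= -z^2 - 13*z + 30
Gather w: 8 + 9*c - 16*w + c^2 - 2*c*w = c^2 + 9*c + w*(-2*c - 16) + 8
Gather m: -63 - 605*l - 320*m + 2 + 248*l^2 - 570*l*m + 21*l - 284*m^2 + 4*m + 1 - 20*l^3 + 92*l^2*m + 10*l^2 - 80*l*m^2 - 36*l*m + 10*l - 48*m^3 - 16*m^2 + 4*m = -20*l^3 + 258*l^2 - 574*l - 48*m^3 + m^2*(-80*l - 300) + m*(92*l^2 - 606*l - 312) - 60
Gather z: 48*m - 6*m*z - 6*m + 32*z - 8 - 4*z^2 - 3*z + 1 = 42*m - 4*z^2 + z*(29 - 6*m) - 7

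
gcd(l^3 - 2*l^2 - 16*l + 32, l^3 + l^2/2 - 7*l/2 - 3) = l - 2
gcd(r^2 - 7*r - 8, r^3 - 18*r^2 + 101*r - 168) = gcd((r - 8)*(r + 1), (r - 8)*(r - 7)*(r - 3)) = r - 8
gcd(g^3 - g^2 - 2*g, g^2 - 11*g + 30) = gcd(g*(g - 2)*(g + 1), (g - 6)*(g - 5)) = 1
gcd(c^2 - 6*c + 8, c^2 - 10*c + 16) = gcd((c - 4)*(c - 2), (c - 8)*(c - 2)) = c - 2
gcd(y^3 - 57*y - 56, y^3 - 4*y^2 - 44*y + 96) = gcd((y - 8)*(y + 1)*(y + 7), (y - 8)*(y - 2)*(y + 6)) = y - 8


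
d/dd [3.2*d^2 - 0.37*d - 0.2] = 6.4*d - 0.37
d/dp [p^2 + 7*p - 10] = 2*p + 7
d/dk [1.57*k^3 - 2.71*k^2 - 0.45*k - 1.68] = 4.71*k^2 - 5.42*k - 0.45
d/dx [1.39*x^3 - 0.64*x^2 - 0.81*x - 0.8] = 4.17*x^2 - 1.28*x - 0.81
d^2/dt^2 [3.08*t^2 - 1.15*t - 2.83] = 6.16000000000000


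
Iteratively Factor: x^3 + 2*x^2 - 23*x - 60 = (x + 3)*(x^2 - x - 20) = (x - 5)*(x + 3)*(x + 4)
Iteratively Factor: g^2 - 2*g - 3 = (g - 3)*(g + 1)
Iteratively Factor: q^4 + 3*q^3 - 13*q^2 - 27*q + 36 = (q - 1)*(q^3 + 4*q^2 - 9*q - 36) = (q - 3)*(q - 1)*(q^2 + 7*q + 12) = (q - 3)*(q - 1)*(q + 3)*(q + 4)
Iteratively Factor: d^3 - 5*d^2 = (d)*(d^2 - 5*d) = d*(d - 5)*(d)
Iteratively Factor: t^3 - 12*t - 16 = (t + 2)*(t^2 - 2*t - 8) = (t + 2)^2*(t - 4)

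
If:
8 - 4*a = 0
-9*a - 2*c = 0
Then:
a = 2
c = -9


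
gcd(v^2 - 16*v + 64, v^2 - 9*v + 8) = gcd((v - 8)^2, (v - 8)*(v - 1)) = v - 8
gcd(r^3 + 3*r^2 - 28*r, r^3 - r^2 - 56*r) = r^2 + 7*r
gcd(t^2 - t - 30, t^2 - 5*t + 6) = 1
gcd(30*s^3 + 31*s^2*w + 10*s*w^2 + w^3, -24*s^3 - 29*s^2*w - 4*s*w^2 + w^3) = 3*s + w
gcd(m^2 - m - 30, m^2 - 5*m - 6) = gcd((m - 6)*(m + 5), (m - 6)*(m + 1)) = m - 6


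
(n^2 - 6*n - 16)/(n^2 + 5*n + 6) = (n - 8)/(n + 3)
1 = 1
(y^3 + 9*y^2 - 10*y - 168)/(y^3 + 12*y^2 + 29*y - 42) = (y - 4)/(y - 1)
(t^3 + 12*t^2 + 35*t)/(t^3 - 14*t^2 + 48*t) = (t^2 + 12*t + 35)/(t^2 - 14*t + 48)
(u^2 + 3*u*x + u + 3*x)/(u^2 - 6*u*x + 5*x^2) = (u^2 + 3*u*x + u + 3*x)/(u^2 - 6*u*x + 5*x^2)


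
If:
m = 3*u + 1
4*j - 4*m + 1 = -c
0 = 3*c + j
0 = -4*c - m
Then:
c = -1/5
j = 3/5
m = 4/5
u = -1/15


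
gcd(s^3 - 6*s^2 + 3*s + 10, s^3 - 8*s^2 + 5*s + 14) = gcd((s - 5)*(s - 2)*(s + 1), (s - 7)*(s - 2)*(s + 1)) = s^2 - s - 2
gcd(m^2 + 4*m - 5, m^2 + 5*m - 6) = m - 1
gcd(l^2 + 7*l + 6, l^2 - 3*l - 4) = l + 1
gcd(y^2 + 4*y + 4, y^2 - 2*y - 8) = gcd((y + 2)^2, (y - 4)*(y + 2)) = y + 2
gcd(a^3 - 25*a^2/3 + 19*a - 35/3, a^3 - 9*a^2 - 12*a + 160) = a - 5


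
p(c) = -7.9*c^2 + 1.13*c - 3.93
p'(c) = 1.13 - 15.8*c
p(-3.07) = -81.86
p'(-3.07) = 49.64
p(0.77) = -7.74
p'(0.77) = -11.04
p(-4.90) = -199.15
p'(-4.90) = 78.55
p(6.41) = -321.28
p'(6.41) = -100.15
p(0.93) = -9.71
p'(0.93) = -13.56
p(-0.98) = -12.62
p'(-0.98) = 16.61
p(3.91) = -120.29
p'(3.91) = -60.65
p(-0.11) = -4.15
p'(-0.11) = 2.87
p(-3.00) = -78.42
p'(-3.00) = 48.53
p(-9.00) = -654.00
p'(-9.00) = 143.33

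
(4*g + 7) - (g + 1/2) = 3*g + 13/2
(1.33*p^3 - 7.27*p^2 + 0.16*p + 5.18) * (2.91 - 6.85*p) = -9.1105*p^4 + 53.6698*p^3 - 22.2517*p^2 - 35.0174*p + 15.0738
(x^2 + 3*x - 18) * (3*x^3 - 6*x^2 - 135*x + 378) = 3*x^5 + 3*x^4 - 207*x^3 + 81*x^2 + 3564*x - 6804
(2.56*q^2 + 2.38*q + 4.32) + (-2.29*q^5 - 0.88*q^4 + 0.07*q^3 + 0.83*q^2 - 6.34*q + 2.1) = -2.29*q^5 - 0.88*q^4 + 0.07*q^3 + 3.39*q^2 - 3.96*q + 6.42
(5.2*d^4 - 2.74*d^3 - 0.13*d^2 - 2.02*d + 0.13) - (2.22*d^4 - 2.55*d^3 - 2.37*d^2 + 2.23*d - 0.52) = 2.98*d^4 - 0.19*d^3 + 2.24*d^2 - 4.25*d + 0.65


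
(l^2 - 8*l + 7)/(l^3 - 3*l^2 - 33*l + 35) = 1/(l + 5)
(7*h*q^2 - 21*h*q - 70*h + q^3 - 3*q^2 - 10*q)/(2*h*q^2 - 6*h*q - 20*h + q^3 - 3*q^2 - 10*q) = (7*h + q)/(2*h + q)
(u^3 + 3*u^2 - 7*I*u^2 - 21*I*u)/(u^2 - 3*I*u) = (u^2 + u*(3 - 7*I) - 21*I)/(u - 3*I)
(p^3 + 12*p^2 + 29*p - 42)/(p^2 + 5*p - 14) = (p^2 + 5*p - 6)/(p - 2)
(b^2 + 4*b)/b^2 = (b + 4)/b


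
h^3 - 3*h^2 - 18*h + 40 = (h - 5)*(h - 2)*(h + 4)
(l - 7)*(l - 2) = l^2 - 9*l + 14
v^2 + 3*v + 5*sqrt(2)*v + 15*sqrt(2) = (v + 3)*(v + 5*sqrt(2))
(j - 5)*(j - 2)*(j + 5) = j^3 - 2*j^2 - 25*j + 50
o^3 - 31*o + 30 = (o - 5)*(o - 1)*(o + 6)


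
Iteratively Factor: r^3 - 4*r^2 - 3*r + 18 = (r + 2)*(r^2 - 6*r + 9) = (r - 3)*(r + 2)*(r - 3)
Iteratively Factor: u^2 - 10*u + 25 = (u - 5)*(u - 5)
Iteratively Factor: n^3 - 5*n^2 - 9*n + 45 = (n - 5)*(n^2 - 9) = (n - 5)*(n - 3)*(n + 3)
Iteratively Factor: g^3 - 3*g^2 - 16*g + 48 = (g + 4)*(g^2 - 7*g + 12) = (g - 4)*(g + 4)*(g - 3)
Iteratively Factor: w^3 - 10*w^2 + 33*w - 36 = (w - 3)*(w^2 - 7*w + 12) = (w - 3)^2*(w - 4)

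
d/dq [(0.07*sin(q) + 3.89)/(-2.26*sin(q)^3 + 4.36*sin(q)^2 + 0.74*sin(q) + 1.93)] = (0.3164*sin(q)^3 + 26.069*sin(q)^2 - 33.9208*sin(q) - 2.7435)*cos(q)/(5.1076*sin(q)^6 - 19.7072*sin(q)^5 + 15.6648*sin(q)^4 - 2.2708*sin(q)^3 + 17.3772*sin(q)^2 + 2.8564*sin(q) + 3.7249)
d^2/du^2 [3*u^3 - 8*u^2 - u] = 18*u - 16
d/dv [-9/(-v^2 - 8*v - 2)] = 18*(-v - 4)/(v^2 + 8*v + 2)^2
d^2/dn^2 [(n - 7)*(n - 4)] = 2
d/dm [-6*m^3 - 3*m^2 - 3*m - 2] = -18*m^2 - 6*m - 3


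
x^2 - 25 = (x - 5)*(x + 5)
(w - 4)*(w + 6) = w^2 + 2*w - 24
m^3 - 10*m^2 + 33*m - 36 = (m - 4)*(m - 3)^2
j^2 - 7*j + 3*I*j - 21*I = (j - 7)*(j + 3*I)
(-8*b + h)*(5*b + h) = -40*b^2 - 3*b*h + h^2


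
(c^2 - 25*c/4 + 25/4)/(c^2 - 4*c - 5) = (c - 5/4)/(c + 1)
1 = 1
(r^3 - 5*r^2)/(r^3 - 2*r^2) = (r - 5)/(r - 2)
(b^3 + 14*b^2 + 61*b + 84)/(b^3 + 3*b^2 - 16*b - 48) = (b + 7)/(b - 4)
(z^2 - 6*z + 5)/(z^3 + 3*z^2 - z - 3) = (z - 5)/(z^2 + 4*z + 3)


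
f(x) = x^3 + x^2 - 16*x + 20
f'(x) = 3*x^2 + 2*x - 16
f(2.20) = 0.29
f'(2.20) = 2.92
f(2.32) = 0.75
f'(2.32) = 4.79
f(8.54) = 579.13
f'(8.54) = 219.87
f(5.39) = 119.40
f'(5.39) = 81.94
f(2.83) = 5.39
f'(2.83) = 13.69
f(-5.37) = -20.10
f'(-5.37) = 59.77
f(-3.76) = 41.14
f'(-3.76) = 18.89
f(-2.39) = 50.30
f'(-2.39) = -3.64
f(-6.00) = -64.00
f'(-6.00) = 80.00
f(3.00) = 8.00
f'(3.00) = 17.00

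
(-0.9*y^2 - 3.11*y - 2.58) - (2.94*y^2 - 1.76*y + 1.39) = -3.84*y^2 - 1.35*y - 3.97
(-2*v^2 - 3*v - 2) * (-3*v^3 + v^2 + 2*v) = 6*v^5 + 7*v^4 - v^3 - 8*v^2 - 4*v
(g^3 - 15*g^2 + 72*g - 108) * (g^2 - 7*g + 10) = g^5 - 22*g^4 + 187*g^3 - 762*g^2 + 1476*g - 1080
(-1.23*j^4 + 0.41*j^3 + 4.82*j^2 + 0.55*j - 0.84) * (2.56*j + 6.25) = -3.1488*j^5 - 6.6379*j^4 + 14.9017*j^3 + 31.533*j^2 + 1.2871*j - 5.25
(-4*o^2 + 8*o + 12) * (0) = 0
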